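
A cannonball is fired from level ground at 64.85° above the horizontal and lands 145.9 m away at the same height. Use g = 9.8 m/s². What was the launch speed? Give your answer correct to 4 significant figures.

43.11 m/s

On level ground, R = v₀² sin(2θ) / g, so v₀ = √(R g / sin 2θ).
sin(2 × 64.85°) = 0.7694.
v₀ = √(145.9 × 9.8 / 0.7694) = √1858.4 = 43.11 m/s.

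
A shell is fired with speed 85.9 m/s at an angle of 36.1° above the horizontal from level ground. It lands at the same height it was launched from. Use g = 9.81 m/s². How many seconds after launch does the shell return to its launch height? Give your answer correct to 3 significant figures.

10.3 s

Vertical component: v_y = 85.9 sin 36.1° = 50.61 m/s.
For a projectile landing at launch height, time of flight is t = 2 v_y / g = 2 × 50.61 / 9.81 = 10.3 s.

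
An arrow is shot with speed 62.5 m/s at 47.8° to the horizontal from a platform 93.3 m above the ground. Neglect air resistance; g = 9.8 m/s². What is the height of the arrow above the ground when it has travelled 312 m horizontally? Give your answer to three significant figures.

167 m

v_x = 62.5 cos 47.8° = 41.98 m/s, v_y0 = 62.5 sin 47.8° = 46.30 m/s.
Time to reach x = 312 m: t = x / v_x = 312 / 41.98 = 7.432 s.
y = 93.3 + v_y0 t − ½ g t² = 93.3 + 46.30×7.432 − 4.900×7.432² = 167 m.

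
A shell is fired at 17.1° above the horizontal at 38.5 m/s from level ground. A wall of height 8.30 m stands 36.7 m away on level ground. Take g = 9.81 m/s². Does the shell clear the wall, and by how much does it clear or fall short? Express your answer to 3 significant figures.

No — it falls 1.89 m short of clearing the wall.

v_x = 38.5 cos 17.1° = 36.80 m/s; v_y0 = 38.5 sin 17.1° = 11.32 m/s.
Time to reach the wall: t = 36.7 / 36.80 = 0.9973 s.
Height at that point: y = 11.32×0.9973 − 4.905×0.9973² = 6.411 m.
That is 8.30 − 6.411 = 1.89 m below the top of the wall, so the shell does not clear it.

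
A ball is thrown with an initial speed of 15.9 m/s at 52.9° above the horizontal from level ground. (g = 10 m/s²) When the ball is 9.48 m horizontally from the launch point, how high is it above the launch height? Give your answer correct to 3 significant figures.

7.65 m

v_x = 15.9 cos 52.9° = 9.591 m/s, v_y0 = 15.9 sin 52.9° = 12.68 m/s.
Time to reach x = 9.48 m: t = x / v_x = 9.48 / 9.591 = 0.9884 s.
y = v_y0 t − ½ g t² = 12.68×0.9884 − 5.000×0.9884² = 7.65 m.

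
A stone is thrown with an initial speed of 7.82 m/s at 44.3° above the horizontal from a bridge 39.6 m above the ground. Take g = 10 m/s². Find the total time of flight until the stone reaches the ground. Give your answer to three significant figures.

3.41 s

Vertical component: v_y = 7.82 sin 44.3° = 5.462 m/s.
Taking up as positive with launch at y = 39.6 m, landing at y = 0: 0 = 39.6 + 5.462 t − ½(10) t².
Solving 5.000 t² − 5.462 t − 39.6 = 0 gives t = [5.462 + √(5.462² + 4·5.000·39.6)] / 10.00 = 3.41 s.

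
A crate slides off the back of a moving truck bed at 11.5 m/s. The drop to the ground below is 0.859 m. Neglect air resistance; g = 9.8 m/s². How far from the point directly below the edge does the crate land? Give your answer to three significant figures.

Initial vertical velocity is zero, so the fall time comes from h = ½ g t²: t = √(2 × 0.859 / 9.8) = 0.4187 s.
Horizontal motion is uniform at 11.5 m/s, so x = 11.5 × 0.4187 = 4.82 m.

4.82 m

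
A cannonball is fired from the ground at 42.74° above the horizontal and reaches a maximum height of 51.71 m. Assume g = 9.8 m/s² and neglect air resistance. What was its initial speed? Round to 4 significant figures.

46.91 m/s

At maximum height v_y = 0, so (v₀ sin θ)² = 2 g H.
v₀ sin 42.74° = √(2 × 9.8 × 51.71) = 31.836 m/s.
v₀ = 31.836 / sin 42.74° = 31.836 / 0.6787 = 46.91 m/s.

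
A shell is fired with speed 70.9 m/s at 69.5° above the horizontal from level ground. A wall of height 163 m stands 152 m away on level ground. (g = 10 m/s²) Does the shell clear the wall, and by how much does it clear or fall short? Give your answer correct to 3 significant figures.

Yes — it clears the wall by 56.2 m.

v_x = 70.9 cos 69.5° = 24.83 m/s; v_y0 = 70.9 sin 69.5° = 66.41 m/s.
Time to reach the wall: t = 152 / 24.83 = 6.122 s.
Height at that point: y = 66.41×6.122 − 5.000×6.122² = 219.2 m.
That is 219.2 − 163 = 56.2 m above the top of the wall, so the shell clears it.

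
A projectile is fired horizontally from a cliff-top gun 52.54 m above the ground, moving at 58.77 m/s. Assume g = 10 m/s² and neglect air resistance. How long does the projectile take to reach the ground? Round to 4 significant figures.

The horizontal speed doesn't affect the fall. With v_y0 = 0, h = ½ g t².
t = √(2 × 52.54 / 10) = √10.508 = 3.242 s.

3.242 s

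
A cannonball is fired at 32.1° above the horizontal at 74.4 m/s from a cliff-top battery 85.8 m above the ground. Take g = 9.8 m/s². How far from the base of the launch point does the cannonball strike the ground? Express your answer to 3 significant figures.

621 m

Components: v_x = 74.4 cos 32.1° = 63.03 m/s, v_y = 74.4 sin 32.1° = 39.54 m/s.
Vertical: 0 = 85.8 + 39.54 t − ½(9.8) t² ⇒ 4.900 t² − 39.54 t − 85.8 = 0.
t = [39.54 + √(1563 + 1682)] / 9.800 = 9.847 s.
Horizontal: R = v_x · t = 63.03 × 9.847 = 621 m.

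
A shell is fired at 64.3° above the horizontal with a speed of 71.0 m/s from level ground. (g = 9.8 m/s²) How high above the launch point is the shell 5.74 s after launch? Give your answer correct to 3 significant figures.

v_y0 = 71.0 sin 64.3° = 63.98 m/s.
y(t) = v_y0 t − ½ g t² = 63.98×5.74 − 4.900×5.74² = 206 m.

206 m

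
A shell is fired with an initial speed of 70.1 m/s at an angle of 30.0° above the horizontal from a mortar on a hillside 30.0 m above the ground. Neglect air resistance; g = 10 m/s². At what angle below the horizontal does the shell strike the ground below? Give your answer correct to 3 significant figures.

v_x = 70.1 cos 30.0° = 60.71 m/s.
At impact |v_y| = √(v_y0² + 2 g h) = √(35.05² + 2×10×30.0) = 42.76 m/s.
Angle below horizontal = arctan(|v_y| / v_x) = arctan(42.76 / 60.71) = 35.2°.

35.2°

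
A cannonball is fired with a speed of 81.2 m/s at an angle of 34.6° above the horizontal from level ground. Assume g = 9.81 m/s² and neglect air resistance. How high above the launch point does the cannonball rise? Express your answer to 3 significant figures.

108 m

Vertical component of launch velocity: v_y = 81.2 sin 34.6° = 46.11 m/s.
At the highest point the vertical velocity is zero, so v_y² = 2 g h_max.
h_max = (46.11)² / (2 × 9.81) = 2126 / 19.62 = 108 m.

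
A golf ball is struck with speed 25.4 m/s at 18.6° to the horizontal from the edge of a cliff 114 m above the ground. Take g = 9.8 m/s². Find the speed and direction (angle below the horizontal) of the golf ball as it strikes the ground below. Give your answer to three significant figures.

53.7 m/s at 63.3° below the horizontal

v_x = 25.4 cos 18.6° = 24.07 m/s (constant).
|v_y| at impact = √((8.102)² + 2×9.8×114) = 47.96 m/s.
Speed = √(24.07² + 47.96²) = 53.7 m/s; angle = arctan(47.96/24.07) = 63.3° below horizontal.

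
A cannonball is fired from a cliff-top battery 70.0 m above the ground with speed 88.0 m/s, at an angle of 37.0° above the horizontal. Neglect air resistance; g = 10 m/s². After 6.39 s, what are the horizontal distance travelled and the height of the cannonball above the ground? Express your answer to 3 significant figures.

x = 449 m, y = 204 m

v_x = 88.0 cos 37.0° = 70.28 m/s; v_y0 = 88.0 sin 37.0° = 52.96 m/s.
x = v_x t = 70.28 × 6.39 = 449 m.
y = 70.0 + v_y0 t − ½ g t² = 204 m.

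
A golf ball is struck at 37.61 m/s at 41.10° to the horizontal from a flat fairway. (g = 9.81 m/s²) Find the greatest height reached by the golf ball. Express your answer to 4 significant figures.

Vertical component of launch velocity: v_y = 37.61 sin 41.10° = 24.724 m/s.
At the highest point the vertical velocity is zero, so v_y² = 2 g h_max.
h_max = (24.724)² / (2 × 9.81) = 611.28 / 19.62 = 31.16 m.

31.16 m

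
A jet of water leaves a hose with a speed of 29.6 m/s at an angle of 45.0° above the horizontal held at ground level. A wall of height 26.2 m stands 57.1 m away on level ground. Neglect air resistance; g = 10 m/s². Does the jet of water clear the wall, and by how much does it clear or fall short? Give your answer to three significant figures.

No — it falls 6.31 m short of clearing the wall.

v_x = 29.6 cos 45.0° = 20.93 m/s; v_y0 = 29.6 sin 45.0° = 20.93 m/s.
Time to reach the wall: t = 57.1 / 20.93 = 2.728 s.
Height at that point: y = 20.93×2.728 − 5.000×2.728² = 19.89 m.
That is 26.2 − 19.89 = 6.31 m below the top of the wall, so the jet of water does not clear it.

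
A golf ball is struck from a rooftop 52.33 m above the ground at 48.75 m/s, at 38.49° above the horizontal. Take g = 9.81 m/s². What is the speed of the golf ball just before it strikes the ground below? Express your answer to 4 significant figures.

58.34 m/s

v_x = 48.75 cos 38.49° = 38.157 m/s is unchanged throughout.
For the vertical component, v_y² = v_y0² + 2 g h = (30.341)² + 2×9.81×52.33 = 1947.3, so |v_y| = 44.128 m/s.
Impact speed = √(v_x² + v_y²) = √(1456.0 + 1947.3) = 58.34 m/s.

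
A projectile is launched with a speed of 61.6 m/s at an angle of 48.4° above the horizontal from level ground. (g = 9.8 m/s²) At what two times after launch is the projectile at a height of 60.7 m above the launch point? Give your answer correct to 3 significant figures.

1.58 s and 7.82 s

v_y0 = 61.6 sin 48.4° = 46.06 m/s.
Set y = v_y0 t − ½ g t² = 60.7: 4.900 t² − 46.06 t + 60.7 = 0.
t = [46.06 ± √(2122 − 1190)] / 9.8 = (46.06 ± 30.53) / 9.8, giving t = 1.58 s or t = 7.82 s.
So the projectile is at 60.7 m at t = 1.58 s (rising) and t = 7.82 s (falling).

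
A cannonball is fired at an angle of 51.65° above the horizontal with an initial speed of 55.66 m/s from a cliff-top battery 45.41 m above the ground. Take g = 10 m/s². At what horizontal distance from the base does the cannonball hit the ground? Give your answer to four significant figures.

333.9 m

Components: v_x = 55.66 cos 51.65° = 34.535 m/s, v_y = 55.66 sin 51.65° = 43.651 m/s.
Vertical: 0 = 45.41 + 43.651 t − ½(10) t² ⇒ 5.000 t² − 43.651 t − 45.41 = 0.
t = [43.651 + √(1905.4 + 908.20)] / 10.00 = 9.6694 s.
Horizontal: R = v_x · t = 34.535 × 9.6694 = 333.9 m.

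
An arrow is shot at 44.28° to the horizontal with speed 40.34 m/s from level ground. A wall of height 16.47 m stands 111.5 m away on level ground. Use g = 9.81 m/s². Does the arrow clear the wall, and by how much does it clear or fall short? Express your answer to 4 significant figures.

Yes — it clears the wall by 19.15 m.

v_x = 40.34 cos 44.28° = 28.881 m/s; v_y0 = 40.34 sin 44.28° = 28.164 m/s.
Time to reach the wall: t = 111.5 / 28.881 = 3.8607 s.
Height at that point: y = 28.164×3.8607 − 4.905×3.8607² = 35.624 m.
That is 35.624 − 16.47 = 19.15 m above the top of the wall, so the arrow clears it.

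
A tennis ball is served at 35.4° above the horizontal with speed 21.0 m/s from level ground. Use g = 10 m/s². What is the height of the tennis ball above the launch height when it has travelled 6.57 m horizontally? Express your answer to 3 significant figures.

v_x = 21.0 cos 35.4° = 17.12 m/s, v_y0 = 21.0 sin 35.4° = 12.16 m/s.
Time to reach x = 6.57 m: t = x / v_x = 6.57 / 17.12 = 0.3838 s.
y = v_y0 t − ½ g t² = 12.16×0.3838 − 5.000×0.3838² = 3.93 m.

3.93 m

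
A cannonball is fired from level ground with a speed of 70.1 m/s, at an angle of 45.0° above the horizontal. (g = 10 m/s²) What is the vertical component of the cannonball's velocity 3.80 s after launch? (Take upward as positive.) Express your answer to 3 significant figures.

11.6 m/s

Initial vertical component: v_y0 = 70.1 sin 45.0° = 49.57 m/s.
v_y(t) = v_y0 − g t = 49.57 − 10 × 3.80 = 11.6 m/s.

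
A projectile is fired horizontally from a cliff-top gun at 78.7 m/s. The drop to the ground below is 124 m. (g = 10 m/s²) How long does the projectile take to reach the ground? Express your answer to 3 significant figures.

The horizontal speed doesn't affect the fall. With v_y0 = 0, h = ½ g t².
t = √(2 × 124 / 10) = √24.80 = 4.98 s.

4.98 s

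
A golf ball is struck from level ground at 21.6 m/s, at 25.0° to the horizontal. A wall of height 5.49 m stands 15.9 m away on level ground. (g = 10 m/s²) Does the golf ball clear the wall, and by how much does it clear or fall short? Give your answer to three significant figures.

v_x = 21.6 cos 25.0° = 19.58 m/s; v_y0 = 21.6 sin 25.0° = 9.129 m/s.
Time to reach the wall: t = 15.9 / 19.58 = 0.8121 s.
Height at that point: y = 9.129×0.8121 − 5.000×0.8121² = 4.116 m.
That is 5.49 − 4.116 = 1.37 m below the top of the wall, so the golf ball does not clear it.

No — it falls 1.37 m short of clearing the wall.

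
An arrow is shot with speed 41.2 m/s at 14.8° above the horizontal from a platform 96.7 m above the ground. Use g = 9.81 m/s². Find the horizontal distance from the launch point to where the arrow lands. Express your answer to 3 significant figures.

Components: v_x = 41.2 cos 14.8° = 39.83 m/s, v_y = 41.2 sin 14.8° = 10.52 m/s.
Vertical: 0 = 96.7 + 10.52 t − ½(9.81) t² ⇒ 4.905 t² − 10.52 t − 96.7 = 0.
t = [10.52 + √(110.7 + 1897)] / 9.810 = 5.640 s.
Horizontal: R = v_x · t = 39.83 × 5.640 = 225 m.

225 m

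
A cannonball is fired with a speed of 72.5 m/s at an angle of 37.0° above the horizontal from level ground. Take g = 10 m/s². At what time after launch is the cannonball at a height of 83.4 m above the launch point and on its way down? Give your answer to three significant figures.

v_y0 = 72.5 sin 37.0° = 43.63 m/s.
Set y = v_y0 t − ½ g t² = 83.4: 5.000 t² − 43.63 t + 83.4 = 0.
t = [43.63 ± √(1904 − 1668)] / 10 = (43.63 ± 15.36) / 10, giving t = 2.83 s or t = 5.90 s.
On the way down corresponds to the larger root: t = 5.90 s.

5.90 s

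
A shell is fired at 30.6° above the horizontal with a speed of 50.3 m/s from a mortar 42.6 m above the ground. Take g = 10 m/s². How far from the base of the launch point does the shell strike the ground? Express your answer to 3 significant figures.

279 m

Components: v_x = 50.3 cos 30.6° = 43.30 m/s, v_y = 50.3 sin 30.6° = 25.60 m/s.
Vertical: 0 = 42.6 + 25.60 t − ½(10) t² ⇒ 5.000 t² − 25.60 t − 42.6 = 0.
t = [25.60 + √(655.4 + 852.0)] / 10.00 = 6.443 s.
Horizontal: R = v_x · t = 43.30 × 6.443 = 279 m.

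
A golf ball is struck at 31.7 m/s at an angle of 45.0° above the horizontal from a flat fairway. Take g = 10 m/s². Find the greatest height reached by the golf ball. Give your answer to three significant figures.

Vertical component of launch velocity: v_y = 31.7 sin 45.0° = 22.42 m/s.
At the highest point the vertical velocity is zero, so v_y² = 2 g h_max.
h_max = (22.42)² / (2 × 10) = 502.7 / 20.00 = 25.1 m.

25.1 m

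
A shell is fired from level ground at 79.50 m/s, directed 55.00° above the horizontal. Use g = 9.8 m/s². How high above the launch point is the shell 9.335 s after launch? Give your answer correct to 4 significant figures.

180.9 m

v_y0 = 79.50 sin 55.00° = 65.123 m/s.
y(t) = v_y0 t − ½ g t² = 65.123×9.335 − 4.900×9.335² = 180.9 m.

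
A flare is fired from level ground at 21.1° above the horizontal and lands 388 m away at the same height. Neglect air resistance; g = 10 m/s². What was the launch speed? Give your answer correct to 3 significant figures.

On level ground, R = v₀² sin(2θ) / g, so v₀ = √(R g / sin 2θ).
sin(2 × 21.1°) = 0.6717.
v₀ = √(388 × 10 / 0.6717) = √5776 = 76.0 m/s.

76.0 m/s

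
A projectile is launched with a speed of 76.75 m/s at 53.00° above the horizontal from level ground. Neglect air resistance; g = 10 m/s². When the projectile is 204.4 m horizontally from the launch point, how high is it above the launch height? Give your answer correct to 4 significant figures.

173.3 m

v_x = 76.75 cos 53.00° = 46.189 m/s, v_y0 = 76.75 sin 53.00° = 61.295 m/s.
Time to reach x = 204.4 m: t = x / v_x = 204.4 / 46.189 = 4.4253 s.
y = v_y0 t − ½ g t² = 61.295×4.4253 − 5.000×4.4253² = 173.3 m.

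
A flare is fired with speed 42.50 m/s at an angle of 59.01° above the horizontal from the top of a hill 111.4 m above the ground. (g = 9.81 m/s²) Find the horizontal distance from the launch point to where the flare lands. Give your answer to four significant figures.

213.5 m

Components: v_x = 42.50 cos 59.01° = 21.883 m/s, v_y = 42.50 sin 59.01° = 36.433 m/s.
Vertical: 0 = 111.4 + 36.433 t − ½(9.81) t² ⇒ 4.905 t² − 36.433 t − 111.4 = 0.
t = [36.433 + √(1327.4 + 2185.7)] / 9.810 = 9.7558 s.
Horizontal: R = v_x · t = 21.883 × 9.7558 = 213.5 m.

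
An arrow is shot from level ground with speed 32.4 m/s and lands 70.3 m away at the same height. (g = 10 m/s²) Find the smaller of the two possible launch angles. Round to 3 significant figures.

21.0°

Level-ground range: R = v₀² sin(2θ)/g ⇒ sin 2θ = R g / v₀² = 70.3×10/32.4² = 0.6697.
2θ = arcsin(0.6697) = 42.04° or 180° − 42.04° = 137.96°.
So θ = 21.0° or θ = 69.0°.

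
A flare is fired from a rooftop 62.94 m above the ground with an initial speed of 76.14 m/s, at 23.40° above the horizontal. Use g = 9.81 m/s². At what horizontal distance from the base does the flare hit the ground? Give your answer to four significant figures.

545.6 m

Components: v_x = 76.14 cos 23.40° = 69.878 m/s, v_y = 76.14 sin 23.40° = 30.239 m/s.
Vertical: 0 = 62.94 + 30.239 t − ½(9.81) t² ⇒ 4.905 t² − 30.239 t − 62.94 = 0.
t = [30.239 + √(914.40 + 1234.9)] / 9.810 = 7.8083 s.
Horizontal: R = v_x · t = 69.878 × 7.8083 = 545.6 m.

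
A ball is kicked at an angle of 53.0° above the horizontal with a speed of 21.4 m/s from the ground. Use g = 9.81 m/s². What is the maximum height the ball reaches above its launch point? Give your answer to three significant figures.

14.9 m

Vertical component of launch velocity: v_y = 21.4 sin 53.0° = 17.09 m/s.
At the highest point the vertical velocity is zero, so v_y² = 2 g h_max.
h_max = (17.09)² / (2 × 9.81) = 292.1 / 19.62 = 14.9 m.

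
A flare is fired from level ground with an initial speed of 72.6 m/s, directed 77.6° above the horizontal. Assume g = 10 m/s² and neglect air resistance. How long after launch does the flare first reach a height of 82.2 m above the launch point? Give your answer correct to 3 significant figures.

1.27 s

v_y0 = 72.6 sin 77.6° = 70.91 m/s.
Set y = v_y0 t − ½ g t² = 82.2: 5.000 t² − 70.91 t + 82.2 = 0.
t = [70.91 ± √(5028 − 1644)] / 10 = (70.91 ± 58.17) / 10, giving t = 1.27 s or t = 12.9 s.
The flare is on the way up at the first time, so t = 1.27 s.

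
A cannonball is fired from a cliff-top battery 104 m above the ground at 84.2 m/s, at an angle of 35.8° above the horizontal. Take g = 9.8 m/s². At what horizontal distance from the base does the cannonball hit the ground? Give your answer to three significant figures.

Components: v_x = 84.2 cos 35.8° = 68.29 m/s, v_y = 84.2 sin 35.8° = 49.25 m/s.
Vertical: 0 = 104 + 49.25 t − ½(9.8) t² ⇒ 4.900 t² − 49.25 t − 104 = 0.
t = [49.25 + √(2426 + 2038)] / 9.800 = 11.84 s.
Horizontal: R = v_x · t = 68.29 × 11.84 = 809 m.

809 m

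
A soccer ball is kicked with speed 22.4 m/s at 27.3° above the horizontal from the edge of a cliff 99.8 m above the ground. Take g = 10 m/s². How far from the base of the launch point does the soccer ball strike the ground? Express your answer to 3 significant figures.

Components: v_x = 22.4 cos 27.3° = 19.91 m/s, v_y = 22.4 sin 27.3° = 10.27 m/s.
Vertical: 0 = 99.8 + 10.27 t − ½(10) t² ⇒ 5.000 t² − 10.27 t − 99.8 = 0.
t = [10.27 + √(105.5 + 1996)] / 10.00 = 5.611 s.
Horizontal: R = v_x · t = 19.91 × 5.611 = 112 m.

112 m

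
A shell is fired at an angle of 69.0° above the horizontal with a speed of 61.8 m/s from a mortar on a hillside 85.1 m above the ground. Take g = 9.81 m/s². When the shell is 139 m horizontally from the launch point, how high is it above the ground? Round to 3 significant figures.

254 m

v_x = 61.8 cos 69.0° = 22.15 m/s, v_y0 = 61.8 sin 69.0° = 57.70 m/s.
Time to reach x = 139 m: t = x / v_x = 139 / 22.15 = 6.275 s.
y = 85.1 + v_y0 t − ½ g t² = 85.1 + 57.70×6.275 − 4.905×6.275² = 254 m.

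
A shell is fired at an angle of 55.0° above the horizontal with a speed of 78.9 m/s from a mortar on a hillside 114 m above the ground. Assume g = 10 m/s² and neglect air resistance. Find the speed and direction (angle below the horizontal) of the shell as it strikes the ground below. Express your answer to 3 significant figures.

v_x = 78.9 cos 55.0° = 45.26 m/s (constant).
|v_y| at impact = √((64.63)² + 2×10×114) = 80.36 m/s.
Speed = √(45.26² + 80.36²) = 92.2 m/s; angle = arctan(80.36/45.26) = 60.6° below horizontal.

92.2 m/s at 60.6° below the horizontal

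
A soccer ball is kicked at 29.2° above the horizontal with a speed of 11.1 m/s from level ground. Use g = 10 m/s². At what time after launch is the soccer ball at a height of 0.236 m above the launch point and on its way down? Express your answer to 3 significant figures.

1.04 s

v_y0 = 11.1 sin 29.2° = 5.415 m/s.
Set y = v_y0 t − ½ g t² = 0.236: 5.000 t² − 5.415 t + 0.236 = 0.
t = [5.415 ± √(29.32 − 4.720)] / 10 = (5.415 ± 4.960) / 10, giving t = 0.0455 s or t = 1.04 s.
On the way down corresponds to the larger root: t = 1.04 s.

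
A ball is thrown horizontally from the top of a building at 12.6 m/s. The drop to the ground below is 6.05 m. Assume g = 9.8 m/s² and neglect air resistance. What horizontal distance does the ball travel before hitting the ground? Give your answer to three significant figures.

Initial vertical velocity is zero, so the fall time comes from h = ½ g t²: t = √(2 × 6.05 / 9.8) = 1.111 s.
Horizontal motion is uniform at 12.6 m/s, so x = 12.6 × 1.111 = 14.0 m.

14.0 m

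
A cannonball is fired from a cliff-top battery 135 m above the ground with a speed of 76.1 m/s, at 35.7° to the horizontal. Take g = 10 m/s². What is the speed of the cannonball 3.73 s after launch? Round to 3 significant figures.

62.2 m/s

v_x = 76.1 cos 35.7° = 61.80 m/s (constant).
v_y(t) = 76.1 sin 35.7° − g t = 44.41 − 10 × 3.73 = 7.110 m/s.
Speed = √(v_x² + v_y²) = √(3819 + 50.55) = 62.2 m/s.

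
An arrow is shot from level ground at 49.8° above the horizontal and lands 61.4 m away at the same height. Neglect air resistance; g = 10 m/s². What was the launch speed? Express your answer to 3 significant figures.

On level ground, R = v₀² sin(2θ) / g, so v₀ = √(R g / sin 2θ).
sin(2 × 49.8°) = 0.9860.
v₀ = √(61.4 × 10 / 0.9860) = √622.7 = 25.0 m/s.

25.0 m/s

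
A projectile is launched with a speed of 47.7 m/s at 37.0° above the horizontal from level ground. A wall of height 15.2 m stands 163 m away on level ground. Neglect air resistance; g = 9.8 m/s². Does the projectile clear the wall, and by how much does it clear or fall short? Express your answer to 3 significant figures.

Yes — it clears the wall by 17.9 m.

v_x = 47.7 cos 37.0° = 38.09 m/s; v_y0 = 47.7 sin 37.0° = 28.71 m/s.
Time to reach the wall: t = 163 / 38.09 = 4.279 s.
Height at that point: y = 28.71×4.279 − 4.900×4.279² = 33.13 m.
That is 33.13 − 15.2 = 17.9 m above the top of the wall, so the projectile clears it.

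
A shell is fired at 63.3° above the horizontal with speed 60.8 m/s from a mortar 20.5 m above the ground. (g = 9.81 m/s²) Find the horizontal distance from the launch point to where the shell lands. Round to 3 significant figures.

313 m

Components: v_x = 60.8 cos 63.3° = 27.32 m/s, v_y = 60.8 sin 63.3° = 54.32 m/s.
Vertical: 0 = 20.5 + 54.32 t − ½(9.81) t² ⇒ 4.905 t² − 54.32 t − 20.5 = 0.
t = [54.32 + √(2951 + 402.2)] / 9.810 = 11.44 s.
Horizontal: R = v_x · t = 27.32 × 11.44 = 313 m.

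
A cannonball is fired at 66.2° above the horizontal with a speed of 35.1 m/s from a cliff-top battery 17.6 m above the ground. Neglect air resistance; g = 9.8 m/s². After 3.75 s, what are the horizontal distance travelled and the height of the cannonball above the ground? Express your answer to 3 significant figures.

v_x = 35.1 cos 66.2° = 14.16 m/s; v_y0 = 35.1 sin 66.2° = 32.12 m/s.
x = v_x t = 14.16 × 3.75 = 53.1 m.
y = 17.6 + v_y0 t − ½ g t² = 69.1 m.

x = 53.1 m, y = 69.1 m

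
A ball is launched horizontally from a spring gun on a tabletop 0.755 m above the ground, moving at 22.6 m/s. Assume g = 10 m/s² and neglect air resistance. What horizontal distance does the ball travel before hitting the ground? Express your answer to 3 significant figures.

8.78 m

Initial vertical velocity is zero, so the fall time comes from h = ½ g t²: t = √(2 × 0.755 / 10) = 0.3886 s.
Horizontal motion is uniform at 22.6 m/s, so x = 22.6 × 0.3886 = 8.78 m.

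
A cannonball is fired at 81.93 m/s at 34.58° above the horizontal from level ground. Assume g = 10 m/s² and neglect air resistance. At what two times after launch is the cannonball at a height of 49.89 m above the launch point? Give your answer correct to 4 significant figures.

1.238 s and 8.062 s

v_y0 = 81.93 sin 34.58° = 46.500 m/s.
Set y = v_y0 t − ½ g t² = 49.89: 5.000 t² − 46.500 t + 49.89 = 0.
t = [46.500 ± √(2162.2 − 997.80)] / 10 = (46.500 ± 34.123) / 10, giving t = 1.238 s or t = 8.062 s.
So the cannonball is at 49.89 m at t = 1.238 s (rising) and t = 8.062 s (falling).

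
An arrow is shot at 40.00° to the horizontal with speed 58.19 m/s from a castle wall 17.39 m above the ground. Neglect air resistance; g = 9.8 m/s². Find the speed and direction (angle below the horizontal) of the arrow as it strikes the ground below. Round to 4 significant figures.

61.05 m/s at 43.10° below the horizontal

v_x = 58.19 cos 40.00° = 44.576 m/s (constant).
|v_y| at impact = √((37.404)² + 2×9.8×17.39) = 41.712 m/s.
Speed = √(44.576² + 41.712²) = 61.05 m/s; angle = arctan(41.712/44.576) = 43.10° below horizontal.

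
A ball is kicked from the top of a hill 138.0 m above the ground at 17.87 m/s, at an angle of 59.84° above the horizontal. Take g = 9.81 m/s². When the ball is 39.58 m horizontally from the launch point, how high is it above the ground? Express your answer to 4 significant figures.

v_x = 17.87 cos 59.84° = 8.9782 m/s, v_y0 = 17.87 sin 59.84° = 15.451 m/s.
Time to reach x = 39.58 m: t = x / v_x = 39.58 / 8.9782 = 4.4085 s.
y = 138.0 + v_y0 t − ½ g t² = 138.0 + 15.451×4.4085 − 4.905×4.4085² = 110.8 m.

110.8 m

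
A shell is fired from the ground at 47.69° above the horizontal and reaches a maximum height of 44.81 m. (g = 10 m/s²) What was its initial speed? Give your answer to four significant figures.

At maximum height v_y = 0, so (v₀ sin θ)² = 2 g H.
v₀ sin 47.69° = √(2 × 10 × 44.81) = 29.937 m/s.
v₀ = 29.937 / sin 47.69° = 29.937 / 0.7395 = 40.48 m/s.

40.48 m/s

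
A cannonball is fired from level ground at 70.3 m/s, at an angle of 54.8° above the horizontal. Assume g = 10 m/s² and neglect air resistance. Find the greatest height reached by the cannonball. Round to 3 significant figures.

Vertical component of launch velocity: v_y = 70.3 sin 54.8° = 57.45 m/s.
At the highest point the vertical velocity is zero, so v_y² = 2 g h_max.
h_max = (57.45)² / (2 × 10) = 3301 / 20.00 = 165 m.

165 m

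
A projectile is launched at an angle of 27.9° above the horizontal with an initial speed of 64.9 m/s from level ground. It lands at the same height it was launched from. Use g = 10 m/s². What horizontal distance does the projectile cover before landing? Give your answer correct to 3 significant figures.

For level ground, R = v₀² sin(2θ) / g.
sin(2 × 27.9°) = sin 55.80° = 0.8271.
R = (64.9)² × 0.8271 / 10 = 348 m.

348 m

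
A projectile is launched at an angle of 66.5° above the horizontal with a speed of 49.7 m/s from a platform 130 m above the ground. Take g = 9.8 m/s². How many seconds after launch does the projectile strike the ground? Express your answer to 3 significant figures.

Vertical component: v_y = 49.7 sin 66.5° = 45.58 m/s.
Taking up as positive with launch at y = 130 m, landing at y = 0: 0 = 130 + 45.58 t − ½(9.8) t².
Solving 4.900 t² − 45.58 t − 130 = 0 gives t = [45.58 + √(45.58² + 4·4.900·130)] / 9.800 = 11.6 s.

11.6 s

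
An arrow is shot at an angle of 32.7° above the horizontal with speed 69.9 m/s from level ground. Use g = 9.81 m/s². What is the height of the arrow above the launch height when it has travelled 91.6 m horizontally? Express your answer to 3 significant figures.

46.9 m

v_x = 69.9 cos 32.7° = 58.82 m/s, v_y0 = 69.9 sin 32.7° = 37.76 m/s.
Time to reach x = 91.6 m: t = x / v_x = 91.6 / 58.82 = 1.557 s.
y = v_y0 t − ½ g t² = 37.76×1.557 − 4.905×1.557² = 46.9 m.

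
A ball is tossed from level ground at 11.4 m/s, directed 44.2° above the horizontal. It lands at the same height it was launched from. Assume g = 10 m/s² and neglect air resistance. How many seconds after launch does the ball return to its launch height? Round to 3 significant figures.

1.59 s

Vertical component: v_y = 11.4 sin 44.2° = 7.948 m/s.
For a projectile landing at launch height, time of flight is t = 2 v_y / g = 2 × 7.948 / 10 = 1.59 s.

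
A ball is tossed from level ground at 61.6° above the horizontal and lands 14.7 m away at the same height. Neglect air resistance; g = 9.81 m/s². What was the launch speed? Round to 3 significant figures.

13.1 m/s

On level ground, R = v₀² sin(2θ) / g, so v₀ = √(R g / sin 2θ).
sin(2 × 61.6°) = 0.8368.
v₀ = √(14.7 × 9.81 / 0.8368) = √172.3 = 13.1 m/s.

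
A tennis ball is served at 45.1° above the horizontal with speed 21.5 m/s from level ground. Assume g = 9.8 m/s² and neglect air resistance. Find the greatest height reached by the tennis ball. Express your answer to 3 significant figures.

11.8 m

Vertical component of launch velocity: v_y = 21.5 sin 45.1° = 15.23 m/s.
At the highest point the vertical velocity is zero, so v_y² = 2 g h_max.
h_max = (15.23)² / (2 × 9.8) = 232.0 / 19.60 = 11.8 m.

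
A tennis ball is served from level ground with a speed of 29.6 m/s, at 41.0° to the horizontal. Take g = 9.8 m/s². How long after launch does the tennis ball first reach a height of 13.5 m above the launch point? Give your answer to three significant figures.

v_y0 = 29.6 sin 41.0° = 19.42 m/s.
Set y = v_y0 t − ½ g t² = 13.5: 4.900 t² − 19.42 t + 13.5 = 0.
t = [19.42 ± √(377.1 − 264.6)] / 9.8 = (19.42 ± 10.61) / 9.8, giving t = 0.899 s or t = 3.06 s.
The tennis ball is on the way up at the first time, so t = 0.899 s.

0.899 s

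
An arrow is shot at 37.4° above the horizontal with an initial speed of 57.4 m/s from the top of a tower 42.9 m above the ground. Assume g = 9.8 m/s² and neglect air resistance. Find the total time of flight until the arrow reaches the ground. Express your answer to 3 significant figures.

8.18 s

Vertical component: v_y = 57.4 sin 37.4° = 34.86 m/s.
Taking up as positive with launch at y = 42.9 m, landing at y = 0: 0 = 42.9 + 34.86 t − ½(9.8) t².
Solving 4.900 t² − 34.86 t − 42.9 = 0 gives t = [34.86 + √(34.86² + 4·4.900·42.9)] / 9.800 = 8.18 s.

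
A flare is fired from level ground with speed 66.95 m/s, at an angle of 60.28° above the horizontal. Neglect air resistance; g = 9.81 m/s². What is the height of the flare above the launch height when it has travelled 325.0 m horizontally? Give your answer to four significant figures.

v_x = 66.95 cos 60.28° = 33.191 m/s, v_y0 = 66.95 sin 60.28° = 58.143 m/s.
Time to reach x = 325.0 m: t = x / v_x = 325.0 / 33.191 = 9.7918 s.
y = v_y0 t − ½ g t² = 58.143×9.7918 − 4.905×9.7918² = 99.04 m.

99.04 m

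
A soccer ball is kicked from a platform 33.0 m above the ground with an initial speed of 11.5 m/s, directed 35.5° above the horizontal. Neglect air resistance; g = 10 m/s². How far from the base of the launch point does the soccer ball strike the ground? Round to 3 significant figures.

Components: v_x = 11.5 cos 35.5° = 9.362 m/s, v_y = 11.5 sin 35.5° = 6.678 m/s.
Vertical: 0 = 33.0 + 6.678 t − ½(10) t² ⇒ 5.000 t² − 6.678 t − 33.0 = 0.
t = [6.678 + √(44.60 + 660.0)] / 10.00 = 3.322 s.
Horizontal: R = v_x · t = 9.362 × 3.322 = 31.1 m.

31.1 m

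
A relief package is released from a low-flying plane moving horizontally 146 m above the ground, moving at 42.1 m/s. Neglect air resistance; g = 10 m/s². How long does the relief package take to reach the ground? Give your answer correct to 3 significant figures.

The horizontal speed doesn't affect the fall. With v_y0 = 0, h = ½ g t².
t = √(2 × 146 / 10) = √29.20 = 5.40 s.

5.40 s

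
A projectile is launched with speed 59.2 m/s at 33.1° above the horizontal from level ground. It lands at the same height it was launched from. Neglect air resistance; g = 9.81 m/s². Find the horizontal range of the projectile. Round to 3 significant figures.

327 m

Components: v_x = 59.2 cos 33.1° = 49.59 m/s, v_y = 59.2 sin 33.1° = 32.33 m/s.
Time of flight (same landing height): t = 2 v_y / g = 2 × 32.33 / 9.81 = 6.591 s.
Range: R = v_x · t = 49.59 × 6.591 = 327 m.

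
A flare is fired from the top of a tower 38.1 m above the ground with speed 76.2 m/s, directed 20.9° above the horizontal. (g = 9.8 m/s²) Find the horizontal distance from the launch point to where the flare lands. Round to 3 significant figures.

Components: v_x = 76.2 cos 20.9° = 71.19 m/s, v_y = 76.2 sin 20.9° = 27.18 m/s.
Vertical: 0 = 38.1 + 27.18 t − ½(9.8) t² ⇒ 4.900 t² − 27.18 t − 38.1 = 0.
t = [27.18 + √(738.8 + 746.8)] / 9.800 = 6.706 s.
Horizontal: R = v_x · t = 71.19 × 6.706 = 477 m.

477 m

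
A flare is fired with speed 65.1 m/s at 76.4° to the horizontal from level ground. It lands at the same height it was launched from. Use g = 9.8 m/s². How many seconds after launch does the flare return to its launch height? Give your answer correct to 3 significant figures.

Vertical component: v_y = 65.1 sin 76.4° = 63.27 m/s.
For a projectile landing at launch height, time of flight is t = 2 v_y / g = 2 × 63.27 / 9.8 = 12.9 s.

12.9 s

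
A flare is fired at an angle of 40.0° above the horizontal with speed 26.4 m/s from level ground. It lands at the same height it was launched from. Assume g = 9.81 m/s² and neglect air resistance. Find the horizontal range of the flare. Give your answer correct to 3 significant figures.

Components: v_x = 26.4 cos 40.0° = 20.22 m/s, v_y = 26.4 sin 40.0° = 16.97 m/s.
Time of flight (same landing height): t = 2 v_y / g = 2 × 16.97 / 9.81 = 3.460 s.
Range: R = v_x · t = 20.22 × 3.460 = 70.0 m.

70.0 m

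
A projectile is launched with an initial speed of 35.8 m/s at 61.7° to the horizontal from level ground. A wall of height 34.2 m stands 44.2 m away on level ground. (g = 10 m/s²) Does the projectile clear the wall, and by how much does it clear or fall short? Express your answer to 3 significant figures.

Yes — it clears the wall by 14.0 m.

v_x = 35.8 cos 61.7° = 16.97 m/s; v_y0 = 35.8 sin 61.7° = 31.52 m/s.
Time to reach the wall: t = 44.2 / 16.97 = 2.605 s.
Height at that point: y = 31.52×2.605 − 5.000×2.605² = 48.18 m.
That is 48.18 − 34.2 = 14.0 m above the top of the wall, so the projectile clears it.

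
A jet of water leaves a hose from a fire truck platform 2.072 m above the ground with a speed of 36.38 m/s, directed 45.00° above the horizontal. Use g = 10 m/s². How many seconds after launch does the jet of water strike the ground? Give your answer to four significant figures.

Vertical component: v_y = 36.38 sin 45.00° = 25.725 m/s.
Taking up as positive with launch at y = 2.072 m, landing at y = 0: 0 = 2.072 + 25.725 t − ½(10) t².
Solving 5.000 t² − 25.725 t − 2.072 = 0 gives t = [25.725 + √(25.725² + 4·5.000·2.072)] / 10.00 = 5.224 s.

5.224 s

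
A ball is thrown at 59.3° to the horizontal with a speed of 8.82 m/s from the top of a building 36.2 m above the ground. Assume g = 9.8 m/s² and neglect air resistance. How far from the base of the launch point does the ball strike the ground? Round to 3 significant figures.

16.2 m

Components: v_x = 8.82 cos 59.3° = 4.503 m/s, v_y = 8.82 sin 59.3° = 7.584 m/s.
Vertical: 0 = 36.2 + 7.584 t − ½(9.8) t² ⇒ 4.900 t² − 7.584 t − 36.2 = 0.
t = [7.584 + √(57.52 + 709.5)] / 9.800 = 3.600 s.
Horizontal: R = v_x · t = 4.503 × 3.600 = 16.2 m.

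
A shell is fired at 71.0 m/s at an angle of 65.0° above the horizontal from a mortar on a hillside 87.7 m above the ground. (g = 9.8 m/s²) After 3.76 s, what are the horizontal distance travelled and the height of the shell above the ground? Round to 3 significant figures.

x = 113 m, y = 260 m

v_x = 71.0 cos 65.0° = 30.01 m/s; v_y0 = 71.0 sin 65.0° = 64.35 m/s.
x = v_x t = 30.01 × 3.76 = 113 m.
y = 87.7 + v_y0 t − ½ g t² = 260 m.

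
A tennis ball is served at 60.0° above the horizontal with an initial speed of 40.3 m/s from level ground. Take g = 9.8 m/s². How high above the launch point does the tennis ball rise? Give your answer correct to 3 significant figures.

Vertical component of launch velocity: v_y = 40.3 sin 60.0° = 34.90 m/s.
At the highest point the vertical velocity is zero, so v_y² = 2 g h_max.
h_max = (34.90)² / (2 × 9.8) = 1218 / 19.60 = 62.1 m.

62.1 m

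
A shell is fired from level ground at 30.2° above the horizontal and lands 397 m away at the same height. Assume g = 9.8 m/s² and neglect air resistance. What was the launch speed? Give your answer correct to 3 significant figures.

66.9 m/s

On level ground, R = v₀² sin(2θ) / g, so v₀ = √(R g / sin 2θ).
sin(2 × 30.2°) = 0.8695.
v₀ = √(397 × 9.8 / 0.8695) = √4475 = 66.9 m/s.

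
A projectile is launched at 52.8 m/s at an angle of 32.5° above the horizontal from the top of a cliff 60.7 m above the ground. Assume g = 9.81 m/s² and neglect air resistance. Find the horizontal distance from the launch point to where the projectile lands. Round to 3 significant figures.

Components: v_x = 52.8 cos 32.5° = 44.53 m/s, v_y = 52.8 sin 32.5° = 28.37 m/s.
Vertical: 0 = 60.7 + 28.37 t − ½(9.81) t² ⇒ 4.905 t² − 28.37 t − 60.7 = 0.
t = [28.37 + √(804.9 + 1191)] / 9.810 = 7.446 s.
Horizontal: R = v_x · t = 44.53 × 7.446 = 332 m.

332 m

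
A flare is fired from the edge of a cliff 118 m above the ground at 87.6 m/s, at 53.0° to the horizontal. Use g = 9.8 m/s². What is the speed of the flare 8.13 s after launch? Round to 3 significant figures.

53.6 m/s

v_x = 87.6 cos 53.0° = 52.72 m/s (constant).
v_y(t) = 87.6 sin 53.0° − g t = 69.96 − 9.8 × 8.13 = -9.714 m/s.
Speed = √(v_x² + v_y²) = √(2779 + 94.36) = 53.6 m/s.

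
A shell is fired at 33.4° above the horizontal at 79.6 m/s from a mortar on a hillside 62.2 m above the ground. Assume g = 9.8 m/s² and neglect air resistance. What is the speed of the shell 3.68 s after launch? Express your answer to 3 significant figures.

v_x = 79.6 cos 33.4° = 66.45 m/s (constant).
v_y(t) = 79.6 sin 33.4° − g t = 43.82 − 9.8 × 3.68 = 7.756 m/s.
Speed = √(v_x² + v_y²) = √(4416 + 60.16) = 66.9 m/s.

66.9 m/s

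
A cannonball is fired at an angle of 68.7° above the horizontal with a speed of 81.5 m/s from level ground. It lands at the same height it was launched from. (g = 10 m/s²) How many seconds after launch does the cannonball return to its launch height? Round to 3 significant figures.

Vertical component: v_y = 81.5 sin 68.7° = 75.93 m/s.
For a projectile landing at launch height, time of flight is t = 2 v_y / g = 2 × 75.93 / 10 = 15.2 s.

15.2 s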